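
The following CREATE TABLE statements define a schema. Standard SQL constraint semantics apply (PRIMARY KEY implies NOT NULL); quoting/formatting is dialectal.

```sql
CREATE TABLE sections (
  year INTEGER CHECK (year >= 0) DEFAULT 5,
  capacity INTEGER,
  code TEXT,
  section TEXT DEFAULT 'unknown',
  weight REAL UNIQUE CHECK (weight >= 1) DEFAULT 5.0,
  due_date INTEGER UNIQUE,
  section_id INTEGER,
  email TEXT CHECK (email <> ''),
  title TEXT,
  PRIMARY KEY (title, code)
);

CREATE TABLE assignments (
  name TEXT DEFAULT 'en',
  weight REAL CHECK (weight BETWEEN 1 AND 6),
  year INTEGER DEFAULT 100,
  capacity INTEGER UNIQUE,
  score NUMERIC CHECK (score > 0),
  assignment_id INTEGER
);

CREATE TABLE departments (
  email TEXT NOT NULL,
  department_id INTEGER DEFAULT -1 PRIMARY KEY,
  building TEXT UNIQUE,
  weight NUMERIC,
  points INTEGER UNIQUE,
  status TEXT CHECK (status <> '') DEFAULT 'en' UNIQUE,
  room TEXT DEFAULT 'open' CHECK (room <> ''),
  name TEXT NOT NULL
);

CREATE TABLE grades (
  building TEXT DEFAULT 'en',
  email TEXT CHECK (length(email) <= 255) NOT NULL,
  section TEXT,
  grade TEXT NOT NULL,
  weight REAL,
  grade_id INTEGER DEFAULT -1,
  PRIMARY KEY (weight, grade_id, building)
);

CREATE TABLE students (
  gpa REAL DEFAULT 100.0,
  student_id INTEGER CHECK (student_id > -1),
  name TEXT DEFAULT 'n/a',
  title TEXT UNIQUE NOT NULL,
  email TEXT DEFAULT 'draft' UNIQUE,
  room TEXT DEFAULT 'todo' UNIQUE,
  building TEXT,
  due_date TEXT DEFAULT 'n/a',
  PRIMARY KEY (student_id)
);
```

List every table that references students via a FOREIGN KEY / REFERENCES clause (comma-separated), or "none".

none

No REFERENCES clause anywhere in the schema names students.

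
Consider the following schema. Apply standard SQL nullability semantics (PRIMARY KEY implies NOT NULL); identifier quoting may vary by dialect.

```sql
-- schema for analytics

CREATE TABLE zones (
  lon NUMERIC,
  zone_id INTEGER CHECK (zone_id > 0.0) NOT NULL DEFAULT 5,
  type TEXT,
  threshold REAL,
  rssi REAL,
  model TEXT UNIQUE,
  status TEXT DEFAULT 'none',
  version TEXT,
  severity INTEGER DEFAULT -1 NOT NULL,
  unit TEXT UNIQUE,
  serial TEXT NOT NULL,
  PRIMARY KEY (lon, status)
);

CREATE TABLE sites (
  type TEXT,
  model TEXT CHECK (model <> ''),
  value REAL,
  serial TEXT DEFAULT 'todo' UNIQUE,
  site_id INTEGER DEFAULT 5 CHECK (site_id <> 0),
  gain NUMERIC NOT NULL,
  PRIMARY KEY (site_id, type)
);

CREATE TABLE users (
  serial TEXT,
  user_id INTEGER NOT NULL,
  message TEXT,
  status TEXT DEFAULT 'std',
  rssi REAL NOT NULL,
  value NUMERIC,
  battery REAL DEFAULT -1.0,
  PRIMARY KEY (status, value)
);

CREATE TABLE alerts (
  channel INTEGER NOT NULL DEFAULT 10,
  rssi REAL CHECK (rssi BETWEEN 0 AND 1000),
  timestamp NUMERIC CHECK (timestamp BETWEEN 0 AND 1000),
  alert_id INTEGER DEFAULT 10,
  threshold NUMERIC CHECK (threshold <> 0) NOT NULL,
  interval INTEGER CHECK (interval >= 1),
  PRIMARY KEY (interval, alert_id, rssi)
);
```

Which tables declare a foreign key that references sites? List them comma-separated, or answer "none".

none

No REFERENCES clause anywhere in the schema names sites.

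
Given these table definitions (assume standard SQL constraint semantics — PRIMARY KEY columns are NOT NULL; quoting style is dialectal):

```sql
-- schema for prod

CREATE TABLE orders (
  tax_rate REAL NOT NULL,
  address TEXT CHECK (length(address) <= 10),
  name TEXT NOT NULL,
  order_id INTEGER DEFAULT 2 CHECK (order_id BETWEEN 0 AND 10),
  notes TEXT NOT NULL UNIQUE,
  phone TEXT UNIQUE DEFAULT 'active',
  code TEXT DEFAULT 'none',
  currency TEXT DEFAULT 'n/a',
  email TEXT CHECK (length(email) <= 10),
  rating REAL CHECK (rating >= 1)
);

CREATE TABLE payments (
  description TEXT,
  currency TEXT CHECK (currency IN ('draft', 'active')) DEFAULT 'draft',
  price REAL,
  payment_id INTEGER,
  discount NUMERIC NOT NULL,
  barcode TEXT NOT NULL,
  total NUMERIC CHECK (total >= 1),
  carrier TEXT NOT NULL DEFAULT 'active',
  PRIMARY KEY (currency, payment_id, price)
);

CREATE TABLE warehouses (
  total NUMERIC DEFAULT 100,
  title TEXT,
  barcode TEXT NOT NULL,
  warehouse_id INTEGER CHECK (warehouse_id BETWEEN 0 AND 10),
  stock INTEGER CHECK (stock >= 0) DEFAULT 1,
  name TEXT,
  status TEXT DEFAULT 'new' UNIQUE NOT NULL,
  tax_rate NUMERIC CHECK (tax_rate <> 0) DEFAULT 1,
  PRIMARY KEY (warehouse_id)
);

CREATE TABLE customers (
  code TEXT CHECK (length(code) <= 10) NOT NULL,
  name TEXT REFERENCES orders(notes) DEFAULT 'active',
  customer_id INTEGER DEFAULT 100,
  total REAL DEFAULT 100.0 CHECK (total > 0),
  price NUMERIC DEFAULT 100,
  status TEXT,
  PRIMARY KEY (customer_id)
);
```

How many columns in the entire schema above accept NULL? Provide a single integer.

orders: 7 nullable (address, order_id, phone, code, currency, email, rating — PK none and explicit NOT NULL columns excluded).
payments: 2 nullable (description, total — PK (currency, payment_id, price) and explicit NOT NULL columns excluded).
warehouses: 5 nullable (total, title, stock, name, tax_rate — PK (warehouse_id) and explicit NOT NULL columns excluded).
customers: 4 nullable (name, total, price, status — PK (customer_id) and explicit NOT NULL columns excluded).
Total: 7 + 2 + 5 + 4 = 18.

18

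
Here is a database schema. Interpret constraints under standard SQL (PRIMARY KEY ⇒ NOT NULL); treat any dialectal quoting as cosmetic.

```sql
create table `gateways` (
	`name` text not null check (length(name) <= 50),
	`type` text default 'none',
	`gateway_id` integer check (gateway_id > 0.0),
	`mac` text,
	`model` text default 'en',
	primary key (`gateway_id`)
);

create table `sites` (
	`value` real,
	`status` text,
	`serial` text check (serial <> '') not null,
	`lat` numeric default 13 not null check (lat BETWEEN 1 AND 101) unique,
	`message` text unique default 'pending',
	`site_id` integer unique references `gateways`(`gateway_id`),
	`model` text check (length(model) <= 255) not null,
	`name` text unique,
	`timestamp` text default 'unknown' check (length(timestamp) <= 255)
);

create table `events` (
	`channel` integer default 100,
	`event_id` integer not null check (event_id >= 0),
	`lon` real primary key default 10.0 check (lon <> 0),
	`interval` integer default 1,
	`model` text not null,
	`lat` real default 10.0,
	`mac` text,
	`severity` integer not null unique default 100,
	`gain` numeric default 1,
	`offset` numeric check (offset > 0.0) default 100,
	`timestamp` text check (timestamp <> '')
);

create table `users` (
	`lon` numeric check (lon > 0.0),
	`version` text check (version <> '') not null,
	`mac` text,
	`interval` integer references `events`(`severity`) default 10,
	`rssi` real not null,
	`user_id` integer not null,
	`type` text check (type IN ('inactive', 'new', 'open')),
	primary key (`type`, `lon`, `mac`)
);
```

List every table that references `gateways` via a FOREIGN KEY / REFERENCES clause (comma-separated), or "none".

sites

- sites.site_id references gateways(gateway_id).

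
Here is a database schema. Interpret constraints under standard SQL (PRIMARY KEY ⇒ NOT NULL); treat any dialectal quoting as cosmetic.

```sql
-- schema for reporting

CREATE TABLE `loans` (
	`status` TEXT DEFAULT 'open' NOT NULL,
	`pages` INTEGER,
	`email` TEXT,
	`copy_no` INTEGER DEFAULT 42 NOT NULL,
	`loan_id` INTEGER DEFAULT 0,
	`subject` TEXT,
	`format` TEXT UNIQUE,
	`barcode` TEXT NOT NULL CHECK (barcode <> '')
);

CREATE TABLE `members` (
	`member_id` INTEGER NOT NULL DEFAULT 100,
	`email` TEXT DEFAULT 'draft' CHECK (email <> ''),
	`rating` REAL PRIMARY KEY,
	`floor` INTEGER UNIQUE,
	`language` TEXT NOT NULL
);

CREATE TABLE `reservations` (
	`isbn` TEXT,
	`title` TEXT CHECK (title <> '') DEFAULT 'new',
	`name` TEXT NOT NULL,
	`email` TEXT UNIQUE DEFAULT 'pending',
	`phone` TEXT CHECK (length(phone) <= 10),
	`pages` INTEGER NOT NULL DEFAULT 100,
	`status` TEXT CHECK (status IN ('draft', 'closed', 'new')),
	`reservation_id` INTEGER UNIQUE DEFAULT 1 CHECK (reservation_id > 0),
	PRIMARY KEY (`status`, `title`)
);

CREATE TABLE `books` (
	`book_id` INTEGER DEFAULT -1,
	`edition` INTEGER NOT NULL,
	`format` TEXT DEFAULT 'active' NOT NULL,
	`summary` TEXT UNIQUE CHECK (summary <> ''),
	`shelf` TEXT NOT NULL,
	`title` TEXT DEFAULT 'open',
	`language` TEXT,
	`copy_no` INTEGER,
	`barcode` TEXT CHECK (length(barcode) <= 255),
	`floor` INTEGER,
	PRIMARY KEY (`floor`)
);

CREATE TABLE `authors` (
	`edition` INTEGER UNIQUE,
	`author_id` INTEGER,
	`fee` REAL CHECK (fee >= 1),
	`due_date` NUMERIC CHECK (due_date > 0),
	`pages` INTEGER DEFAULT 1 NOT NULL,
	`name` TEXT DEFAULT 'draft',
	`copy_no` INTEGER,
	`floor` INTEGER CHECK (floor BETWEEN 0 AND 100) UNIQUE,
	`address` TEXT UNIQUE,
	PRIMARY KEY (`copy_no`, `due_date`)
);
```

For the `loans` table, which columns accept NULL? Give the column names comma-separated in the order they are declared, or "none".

pages, email, loan_id, subject, format

- status: declared NOT NULL → not nullable.
- pages: no NOT NULL constraint applies → nullable.
- email: no NOT NULL constraint applies → nullable.
- copy_no: declared NOT NULL → not nullable.
- loan_id: DEFAULT only fills an omitted column; an explicit NULL is still allowed → nullable.
- subject: no NOT NULL constraint applies → nullable.
- format: UNIQUE does not imply NOT NULL → nullable.
- barcode: declared NOT NULL → not nullable.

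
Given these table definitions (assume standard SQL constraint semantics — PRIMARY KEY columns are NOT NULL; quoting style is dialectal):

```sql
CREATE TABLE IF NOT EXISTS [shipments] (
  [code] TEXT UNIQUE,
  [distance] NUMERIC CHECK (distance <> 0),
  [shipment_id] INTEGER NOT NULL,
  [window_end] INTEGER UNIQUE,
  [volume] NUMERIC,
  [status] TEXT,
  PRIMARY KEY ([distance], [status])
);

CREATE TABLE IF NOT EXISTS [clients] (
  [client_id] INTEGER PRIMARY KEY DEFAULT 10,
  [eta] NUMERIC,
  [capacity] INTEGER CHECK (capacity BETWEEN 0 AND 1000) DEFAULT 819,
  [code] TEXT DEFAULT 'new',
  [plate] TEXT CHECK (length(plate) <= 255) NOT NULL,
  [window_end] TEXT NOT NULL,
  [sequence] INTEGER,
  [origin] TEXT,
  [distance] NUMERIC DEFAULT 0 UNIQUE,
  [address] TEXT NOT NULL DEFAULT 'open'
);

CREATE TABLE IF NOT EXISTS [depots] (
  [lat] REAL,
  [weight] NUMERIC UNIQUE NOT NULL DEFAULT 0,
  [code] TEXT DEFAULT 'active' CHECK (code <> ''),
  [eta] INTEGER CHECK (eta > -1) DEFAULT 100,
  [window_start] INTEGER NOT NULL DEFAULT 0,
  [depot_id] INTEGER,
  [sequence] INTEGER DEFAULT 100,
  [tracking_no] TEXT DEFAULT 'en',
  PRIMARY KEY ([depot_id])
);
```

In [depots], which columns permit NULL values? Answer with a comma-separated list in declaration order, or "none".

lat, code, eta, sequence, tracking_no

- lat: no NOT NULL constraint applies → nullable.
- weight: declared NOT NULL → not nullable.
- code: CHECK does not forbid NULL (a CHECK constraint passes when its expression is NULL) → nullable.
- eta: CHECK does not forbid NULL (a CHECK constraint passes when its expression is NULL) → nullable.
- window_start: declared NOT NULL → not nullable.
- depot_id: part of the PRIMARY KEY, which implies NOT NULL → not nullable.
- sequence: DEFAULT only fills an omitted column; an explicit NULL is still allowed → nullable.
- tracking_no: DEFAULT only fills an omitted column; an explicit NULL is still allowed → nullable.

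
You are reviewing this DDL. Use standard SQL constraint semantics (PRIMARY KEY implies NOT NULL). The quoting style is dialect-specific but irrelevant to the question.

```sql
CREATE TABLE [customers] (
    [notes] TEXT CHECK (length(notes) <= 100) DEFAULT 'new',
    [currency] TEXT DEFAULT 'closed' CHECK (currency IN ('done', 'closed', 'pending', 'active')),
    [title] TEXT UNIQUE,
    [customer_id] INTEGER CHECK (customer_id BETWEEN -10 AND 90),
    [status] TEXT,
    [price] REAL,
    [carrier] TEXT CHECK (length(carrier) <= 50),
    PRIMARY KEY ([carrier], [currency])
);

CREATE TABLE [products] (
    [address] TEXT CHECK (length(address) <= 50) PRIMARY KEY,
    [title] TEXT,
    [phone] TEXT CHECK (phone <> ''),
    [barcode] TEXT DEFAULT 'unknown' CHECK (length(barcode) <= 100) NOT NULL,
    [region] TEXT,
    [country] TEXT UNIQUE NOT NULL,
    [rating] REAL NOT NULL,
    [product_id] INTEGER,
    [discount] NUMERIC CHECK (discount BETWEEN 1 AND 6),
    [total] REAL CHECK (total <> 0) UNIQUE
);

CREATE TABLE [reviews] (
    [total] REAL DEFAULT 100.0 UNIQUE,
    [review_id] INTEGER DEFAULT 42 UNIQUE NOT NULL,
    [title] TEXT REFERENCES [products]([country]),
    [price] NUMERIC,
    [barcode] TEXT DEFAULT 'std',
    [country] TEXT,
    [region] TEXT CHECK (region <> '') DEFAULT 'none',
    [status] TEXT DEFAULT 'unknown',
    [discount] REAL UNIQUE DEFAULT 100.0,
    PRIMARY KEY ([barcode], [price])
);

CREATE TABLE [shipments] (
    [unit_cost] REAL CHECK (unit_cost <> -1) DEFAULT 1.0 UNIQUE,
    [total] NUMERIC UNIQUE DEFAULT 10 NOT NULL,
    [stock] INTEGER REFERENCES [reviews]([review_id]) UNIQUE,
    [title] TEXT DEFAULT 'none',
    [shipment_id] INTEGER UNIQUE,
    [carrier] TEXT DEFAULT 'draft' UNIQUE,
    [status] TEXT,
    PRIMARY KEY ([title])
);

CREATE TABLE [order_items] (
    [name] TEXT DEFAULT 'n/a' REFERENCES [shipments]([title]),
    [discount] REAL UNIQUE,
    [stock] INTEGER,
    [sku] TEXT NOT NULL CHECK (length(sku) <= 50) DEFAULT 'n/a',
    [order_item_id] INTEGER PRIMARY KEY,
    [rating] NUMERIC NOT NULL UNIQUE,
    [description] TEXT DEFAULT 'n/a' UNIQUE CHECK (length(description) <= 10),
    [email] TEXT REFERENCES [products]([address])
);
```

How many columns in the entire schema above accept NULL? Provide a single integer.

customers: 5 nullable (notes, title, customer_id, status, price — PK (carrier, currency) and explicit NOT NULL columns excluded).
products: 6 nullable (title, phone, region, product_id, discount, total — PK (address) and explicit NOT NULL columns excluded).
reviews: 6 nullable (total, title, country, region, status, discount — PK (barcode, price) and explicit NOT NULL columns excluded).
shipments: 5 nullable (unit_cost, stock, shipment_id, carrier, status — PK (title) and explicit NOT NULL columns excluded).
order_items: 5 nullable (name, discount, stock, description, email — PK (order_item_id) and explicit NOT NULL columns excluded).
Total: 5 + 6 + 6 + 5 + 5 = 27.

27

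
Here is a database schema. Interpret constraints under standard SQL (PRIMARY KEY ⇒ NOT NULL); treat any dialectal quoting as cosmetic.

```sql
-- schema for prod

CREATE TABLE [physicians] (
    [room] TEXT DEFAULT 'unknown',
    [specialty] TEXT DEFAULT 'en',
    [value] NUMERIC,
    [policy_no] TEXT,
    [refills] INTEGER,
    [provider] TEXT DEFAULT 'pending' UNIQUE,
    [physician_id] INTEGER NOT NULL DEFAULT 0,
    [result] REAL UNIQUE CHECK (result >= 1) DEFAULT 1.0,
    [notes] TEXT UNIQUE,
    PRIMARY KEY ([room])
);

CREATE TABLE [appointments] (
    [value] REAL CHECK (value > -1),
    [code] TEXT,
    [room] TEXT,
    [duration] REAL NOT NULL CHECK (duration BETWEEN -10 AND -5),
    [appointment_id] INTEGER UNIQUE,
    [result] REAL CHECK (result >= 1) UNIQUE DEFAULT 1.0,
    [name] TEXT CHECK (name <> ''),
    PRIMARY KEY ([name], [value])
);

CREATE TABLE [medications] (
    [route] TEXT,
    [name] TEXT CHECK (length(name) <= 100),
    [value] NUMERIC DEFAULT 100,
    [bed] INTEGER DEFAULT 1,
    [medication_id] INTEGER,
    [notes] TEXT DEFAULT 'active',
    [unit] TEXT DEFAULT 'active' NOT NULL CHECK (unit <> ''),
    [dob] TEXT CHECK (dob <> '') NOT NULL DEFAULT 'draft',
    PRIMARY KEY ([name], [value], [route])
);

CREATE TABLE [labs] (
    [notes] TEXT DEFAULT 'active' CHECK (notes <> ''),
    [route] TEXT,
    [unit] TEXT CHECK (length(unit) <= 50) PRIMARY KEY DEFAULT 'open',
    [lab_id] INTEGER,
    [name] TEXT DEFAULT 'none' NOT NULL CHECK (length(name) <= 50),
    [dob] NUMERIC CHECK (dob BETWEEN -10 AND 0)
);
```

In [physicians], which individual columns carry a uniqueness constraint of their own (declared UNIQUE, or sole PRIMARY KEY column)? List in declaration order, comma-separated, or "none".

- room: single-column PRIMARY KEY → unique.
- specialty: no UNIQUE or single-column PK constraint.
- value: no UNIQUE or single-column PK constraint.
- policy_no: no UNIQUE or single-column PK constraint.
- refills: no UNIQUE or single-column PK constraint.
- provider: declared UNIQUE → unique.
- physician_id: no UNIQUE or single-column PK constraint.
- result: declared UNIQUE → unique.
- notes: declared UNIQUE → unique.

room, provider, result, notes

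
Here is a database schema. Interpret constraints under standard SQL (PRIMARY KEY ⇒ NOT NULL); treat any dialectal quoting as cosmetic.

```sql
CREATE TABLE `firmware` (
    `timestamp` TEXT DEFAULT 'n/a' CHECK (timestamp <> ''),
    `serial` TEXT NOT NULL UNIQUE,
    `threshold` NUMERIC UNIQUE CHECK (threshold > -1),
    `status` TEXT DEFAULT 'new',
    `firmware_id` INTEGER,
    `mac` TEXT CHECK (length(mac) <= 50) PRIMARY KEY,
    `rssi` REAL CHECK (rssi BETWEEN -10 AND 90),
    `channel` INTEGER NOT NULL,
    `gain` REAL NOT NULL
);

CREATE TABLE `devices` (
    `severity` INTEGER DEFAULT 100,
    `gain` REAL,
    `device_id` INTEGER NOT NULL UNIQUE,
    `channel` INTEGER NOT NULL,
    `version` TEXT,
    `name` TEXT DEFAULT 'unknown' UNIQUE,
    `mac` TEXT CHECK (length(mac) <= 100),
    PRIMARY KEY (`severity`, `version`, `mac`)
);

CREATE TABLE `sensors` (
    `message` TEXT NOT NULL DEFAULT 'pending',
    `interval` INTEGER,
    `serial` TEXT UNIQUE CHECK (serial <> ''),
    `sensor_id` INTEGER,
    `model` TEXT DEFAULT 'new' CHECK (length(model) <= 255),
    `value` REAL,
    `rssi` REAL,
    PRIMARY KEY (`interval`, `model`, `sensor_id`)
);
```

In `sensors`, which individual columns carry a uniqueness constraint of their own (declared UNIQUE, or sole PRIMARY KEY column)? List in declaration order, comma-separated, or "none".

- message: no UNIQUE or single-column PK constraint.
- interval: part of a composite PRIMARY KEY — only the tuple is unique, not this column on its own.
- serial: declared UNIQUE → unique.
- sensor_id: part of a composite PRIMARY KEY — only the tuple is unique, not this column on its own.
- model: part of a composite PRIMARY KEY — only the tuple is unique, not this column on its own.
- value: no UNIQUE or single-column PK constraint.
- rssi: no UNIQUE or single-column PK constraint.

serial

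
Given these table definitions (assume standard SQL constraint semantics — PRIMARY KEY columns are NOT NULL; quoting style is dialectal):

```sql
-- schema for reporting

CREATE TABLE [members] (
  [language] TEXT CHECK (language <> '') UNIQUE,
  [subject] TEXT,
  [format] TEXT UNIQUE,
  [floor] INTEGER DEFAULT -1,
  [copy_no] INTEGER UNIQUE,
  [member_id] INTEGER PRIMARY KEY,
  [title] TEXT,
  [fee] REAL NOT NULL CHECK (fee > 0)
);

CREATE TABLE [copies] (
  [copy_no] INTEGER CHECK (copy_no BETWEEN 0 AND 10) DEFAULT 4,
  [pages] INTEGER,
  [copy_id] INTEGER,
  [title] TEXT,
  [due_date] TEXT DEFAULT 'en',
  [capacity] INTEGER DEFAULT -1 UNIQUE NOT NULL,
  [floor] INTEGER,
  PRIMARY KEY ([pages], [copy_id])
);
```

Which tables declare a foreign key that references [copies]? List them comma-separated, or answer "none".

none

No REFERENCES clause anywhere in the schema names copies.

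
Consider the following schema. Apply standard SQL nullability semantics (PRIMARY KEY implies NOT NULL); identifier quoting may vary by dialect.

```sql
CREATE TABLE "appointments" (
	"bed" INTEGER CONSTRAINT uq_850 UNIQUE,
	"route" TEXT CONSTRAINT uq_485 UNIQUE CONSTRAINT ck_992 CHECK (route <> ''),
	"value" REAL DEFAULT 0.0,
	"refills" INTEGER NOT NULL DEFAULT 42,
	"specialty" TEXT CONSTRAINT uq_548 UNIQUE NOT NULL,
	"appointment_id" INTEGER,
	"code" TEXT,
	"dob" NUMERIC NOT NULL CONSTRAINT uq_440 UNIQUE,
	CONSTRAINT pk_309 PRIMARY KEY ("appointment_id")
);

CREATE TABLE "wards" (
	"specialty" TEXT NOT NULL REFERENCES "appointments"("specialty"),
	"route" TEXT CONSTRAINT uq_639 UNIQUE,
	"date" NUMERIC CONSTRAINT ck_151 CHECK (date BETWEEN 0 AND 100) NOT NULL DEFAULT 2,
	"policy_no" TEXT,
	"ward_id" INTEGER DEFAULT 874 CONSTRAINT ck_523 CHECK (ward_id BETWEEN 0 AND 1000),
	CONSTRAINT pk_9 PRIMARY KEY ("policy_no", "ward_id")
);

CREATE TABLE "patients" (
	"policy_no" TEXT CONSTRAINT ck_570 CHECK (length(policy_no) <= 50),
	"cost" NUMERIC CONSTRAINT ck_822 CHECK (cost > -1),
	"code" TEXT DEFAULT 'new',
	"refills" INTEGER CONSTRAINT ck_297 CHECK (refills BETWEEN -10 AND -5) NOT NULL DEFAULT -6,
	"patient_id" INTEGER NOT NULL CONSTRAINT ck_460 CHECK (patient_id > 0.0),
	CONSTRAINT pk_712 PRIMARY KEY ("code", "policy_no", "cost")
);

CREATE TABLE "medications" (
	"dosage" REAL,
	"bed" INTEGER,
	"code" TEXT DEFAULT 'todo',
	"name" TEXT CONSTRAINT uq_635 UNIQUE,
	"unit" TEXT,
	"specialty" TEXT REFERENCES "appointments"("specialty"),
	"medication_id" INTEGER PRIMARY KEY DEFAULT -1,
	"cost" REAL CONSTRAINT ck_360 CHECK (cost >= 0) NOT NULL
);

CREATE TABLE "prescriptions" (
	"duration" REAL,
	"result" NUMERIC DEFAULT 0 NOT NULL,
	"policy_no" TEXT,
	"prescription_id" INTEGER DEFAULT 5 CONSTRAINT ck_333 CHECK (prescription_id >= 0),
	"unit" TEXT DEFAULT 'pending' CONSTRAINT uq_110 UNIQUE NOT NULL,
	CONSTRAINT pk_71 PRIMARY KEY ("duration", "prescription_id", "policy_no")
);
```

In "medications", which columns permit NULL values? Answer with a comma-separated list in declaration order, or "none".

dosage, bed, code, name, unit, specialty

- dosage: no NOT NULL constraint applies → nullable.
- bed: no NOT NULL constraint applies → nullable.
- code: DEFAULT only fills an omitted column; an explicit NULL is still allowed → nullable.
- name: UNIQUE does not imply NOT NULL → nullable.
- unit: no NOT NULL constraint applies → nullable.
- specialty: a foreign key column may be NULL unless separately constrained → nullable.
- medication_id: part of the PRIMARY KEY, which implies NOT NULL → not nullable.
- cost: declared NOT NULL → not nullable.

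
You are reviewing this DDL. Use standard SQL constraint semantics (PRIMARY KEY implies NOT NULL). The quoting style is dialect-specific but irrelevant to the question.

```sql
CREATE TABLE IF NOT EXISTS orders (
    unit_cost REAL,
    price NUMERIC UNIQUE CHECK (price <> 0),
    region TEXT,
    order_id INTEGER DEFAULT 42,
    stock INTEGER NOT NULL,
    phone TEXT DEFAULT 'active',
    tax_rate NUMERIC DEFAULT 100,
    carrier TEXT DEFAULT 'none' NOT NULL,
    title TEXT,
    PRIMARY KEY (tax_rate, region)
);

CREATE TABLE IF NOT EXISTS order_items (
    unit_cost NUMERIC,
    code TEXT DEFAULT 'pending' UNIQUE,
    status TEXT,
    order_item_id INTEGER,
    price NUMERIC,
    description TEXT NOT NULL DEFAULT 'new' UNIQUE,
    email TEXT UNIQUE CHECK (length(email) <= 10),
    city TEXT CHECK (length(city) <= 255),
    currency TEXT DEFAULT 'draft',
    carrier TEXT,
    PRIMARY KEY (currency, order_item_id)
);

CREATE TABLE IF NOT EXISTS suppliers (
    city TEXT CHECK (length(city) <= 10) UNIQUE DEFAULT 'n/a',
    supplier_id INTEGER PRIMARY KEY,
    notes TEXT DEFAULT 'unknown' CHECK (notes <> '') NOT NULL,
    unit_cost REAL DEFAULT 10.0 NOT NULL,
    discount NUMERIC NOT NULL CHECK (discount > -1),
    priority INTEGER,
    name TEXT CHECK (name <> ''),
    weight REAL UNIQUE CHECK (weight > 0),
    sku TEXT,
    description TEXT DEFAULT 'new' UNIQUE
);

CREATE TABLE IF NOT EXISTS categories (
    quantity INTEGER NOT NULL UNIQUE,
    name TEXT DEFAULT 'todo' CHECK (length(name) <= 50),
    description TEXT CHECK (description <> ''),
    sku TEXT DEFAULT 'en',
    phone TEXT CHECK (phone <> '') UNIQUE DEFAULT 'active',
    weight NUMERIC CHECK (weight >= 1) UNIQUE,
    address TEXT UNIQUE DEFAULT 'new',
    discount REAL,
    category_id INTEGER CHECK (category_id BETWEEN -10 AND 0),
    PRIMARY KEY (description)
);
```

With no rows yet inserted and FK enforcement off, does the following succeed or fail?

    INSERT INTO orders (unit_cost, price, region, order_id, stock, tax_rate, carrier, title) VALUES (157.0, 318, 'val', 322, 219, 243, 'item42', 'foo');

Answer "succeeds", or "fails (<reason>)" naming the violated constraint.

succeeds

NOT NULL columns: carrier is supplied; region is supplied; stock is supplied; tax_rate is supplied.
CHECK constraints: 318 satisfies (price <> 0).
No constraint is violated.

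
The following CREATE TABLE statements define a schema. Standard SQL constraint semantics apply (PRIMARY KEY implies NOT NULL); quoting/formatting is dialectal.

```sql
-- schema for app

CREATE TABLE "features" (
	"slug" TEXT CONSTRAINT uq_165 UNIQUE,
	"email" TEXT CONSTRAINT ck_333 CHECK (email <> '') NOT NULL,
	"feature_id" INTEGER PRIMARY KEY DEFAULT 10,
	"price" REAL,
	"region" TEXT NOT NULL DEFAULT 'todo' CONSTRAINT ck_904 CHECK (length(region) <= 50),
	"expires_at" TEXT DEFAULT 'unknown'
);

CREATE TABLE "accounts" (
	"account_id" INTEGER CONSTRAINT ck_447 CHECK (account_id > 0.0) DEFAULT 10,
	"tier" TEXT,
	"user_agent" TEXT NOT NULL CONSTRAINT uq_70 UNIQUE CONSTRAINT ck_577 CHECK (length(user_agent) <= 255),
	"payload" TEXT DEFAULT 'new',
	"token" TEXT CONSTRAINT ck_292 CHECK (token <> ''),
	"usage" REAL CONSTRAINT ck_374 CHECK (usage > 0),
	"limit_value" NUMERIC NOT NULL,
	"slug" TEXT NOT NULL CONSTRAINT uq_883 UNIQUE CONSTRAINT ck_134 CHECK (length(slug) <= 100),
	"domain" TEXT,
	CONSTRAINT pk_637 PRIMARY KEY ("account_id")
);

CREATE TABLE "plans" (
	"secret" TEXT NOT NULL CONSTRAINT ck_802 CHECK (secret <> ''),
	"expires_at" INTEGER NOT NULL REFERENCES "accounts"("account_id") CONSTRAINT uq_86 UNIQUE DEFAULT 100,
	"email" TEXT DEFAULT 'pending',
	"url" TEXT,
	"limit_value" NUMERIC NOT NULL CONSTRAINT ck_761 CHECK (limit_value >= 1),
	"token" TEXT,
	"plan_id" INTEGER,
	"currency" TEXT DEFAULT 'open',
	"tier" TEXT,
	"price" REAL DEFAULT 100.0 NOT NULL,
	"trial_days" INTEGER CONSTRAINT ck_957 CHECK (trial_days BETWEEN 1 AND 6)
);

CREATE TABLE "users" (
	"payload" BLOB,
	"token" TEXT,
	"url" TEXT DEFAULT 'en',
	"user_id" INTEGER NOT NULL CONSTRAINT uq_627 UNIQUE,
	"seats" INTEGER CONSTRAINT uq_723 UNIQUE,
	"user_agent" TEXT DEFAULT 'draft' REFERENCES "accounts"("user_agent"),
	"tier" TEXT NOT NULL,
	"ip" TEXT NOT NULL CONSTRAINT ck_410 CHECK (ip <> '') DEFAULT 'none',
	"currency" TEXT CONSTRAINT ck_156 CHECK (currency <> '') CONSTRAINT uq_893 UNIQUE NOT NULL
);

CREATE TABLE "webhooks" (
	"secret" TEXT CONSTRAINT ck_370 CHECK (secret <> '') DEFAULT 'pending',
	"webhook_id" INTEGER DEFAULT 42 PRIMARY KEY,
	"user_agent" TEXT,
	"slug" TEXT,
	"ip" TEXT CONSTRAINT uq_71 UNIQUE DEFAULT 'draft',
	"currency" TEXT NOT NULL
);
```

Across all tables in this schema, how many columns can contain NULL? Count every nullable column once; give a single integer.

24

features: 3 nullable (slug, price, expires_at — PK (feature_id) and explicit NOT NULL columns excluded).
accounts: 5 nullable (tier, payload, token, usage, domain — PK (account_id) and explicit NOT NULL columns excluded).
plans: 7 nullable (email, url, token, plan_id, currency, tier, trial_days — PK none and explicit NOT NULL columns excluded).
users: 5 nullable (payload, token, url, seats, user_agent — PK none and explicit NOT NULL columns excluded).
webhooks: 4 nullable (secret, user_agent, slug, ip — PK (webhook_id) and explicit NOT NULL columns excluded).
Total: 3 + 5 + 7 + 5 + 4 = 24.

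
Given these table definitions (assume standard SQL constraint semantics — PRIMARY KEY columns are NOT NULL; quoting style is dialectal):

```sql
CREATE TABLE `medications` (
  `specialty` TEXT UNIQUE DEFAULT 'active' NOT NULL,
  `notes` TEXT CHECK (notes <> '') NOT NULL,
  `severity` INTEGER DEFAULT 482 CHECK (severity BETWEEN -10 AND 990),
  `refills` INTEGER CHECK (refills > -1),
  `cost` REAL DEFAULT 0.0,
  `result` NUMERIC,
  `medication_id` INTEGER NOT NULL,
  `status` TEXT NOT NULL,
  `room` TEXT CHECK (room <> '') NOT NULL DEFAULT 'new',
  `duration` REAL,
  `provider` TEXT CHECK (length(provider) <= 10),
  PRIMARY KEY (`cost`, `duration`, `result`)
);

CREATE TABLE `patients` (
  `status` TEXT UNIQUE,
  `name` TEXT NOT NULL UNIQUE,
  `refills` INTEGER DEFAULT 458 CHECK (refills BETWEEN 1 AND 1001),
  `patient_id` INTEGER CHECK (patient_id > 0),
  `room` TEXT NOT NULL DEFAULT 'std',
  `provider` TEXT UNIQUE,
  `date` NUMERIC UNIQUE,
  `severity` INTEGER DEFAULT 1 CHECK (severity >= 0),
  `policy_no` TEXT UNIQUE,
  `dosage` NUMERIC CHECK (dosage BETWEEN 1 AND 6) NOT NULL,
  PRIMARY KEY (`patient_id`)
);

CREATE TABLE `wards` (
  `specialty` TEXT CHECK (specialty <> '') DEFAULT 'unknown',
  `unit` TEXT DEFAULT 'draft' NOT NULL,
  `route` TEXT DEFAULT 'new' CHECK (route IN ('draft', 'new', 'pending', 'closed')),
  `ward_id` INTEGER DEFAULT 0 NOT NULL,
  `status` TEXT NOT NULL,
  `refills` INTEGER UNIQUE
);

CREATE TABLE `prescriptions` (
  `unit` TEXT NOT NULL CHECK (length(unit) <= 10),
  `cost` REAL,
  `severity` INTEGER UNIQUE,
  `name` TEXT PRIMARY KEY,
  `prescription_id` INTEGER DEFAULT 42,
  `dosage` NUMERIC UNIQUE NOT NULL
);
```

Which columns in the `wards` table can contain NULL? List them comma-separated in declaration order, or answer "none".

specialty, route, refills

- specialty: CHECK does not forbid NULL (a CHECK constraint passes when its expression is NULL) → nullable.
- unit: declared NOT NULL → not nullable.
- route: CHECK does not forbid NULL (a CHECK constraint passes when its expression is NULL) → nullable.
- ward_id: declared NOT NULL → not nullable.
- status: declared NOT NULL → not nullable.
- refills: UNIQUE does not imply NOT NULL → nullable.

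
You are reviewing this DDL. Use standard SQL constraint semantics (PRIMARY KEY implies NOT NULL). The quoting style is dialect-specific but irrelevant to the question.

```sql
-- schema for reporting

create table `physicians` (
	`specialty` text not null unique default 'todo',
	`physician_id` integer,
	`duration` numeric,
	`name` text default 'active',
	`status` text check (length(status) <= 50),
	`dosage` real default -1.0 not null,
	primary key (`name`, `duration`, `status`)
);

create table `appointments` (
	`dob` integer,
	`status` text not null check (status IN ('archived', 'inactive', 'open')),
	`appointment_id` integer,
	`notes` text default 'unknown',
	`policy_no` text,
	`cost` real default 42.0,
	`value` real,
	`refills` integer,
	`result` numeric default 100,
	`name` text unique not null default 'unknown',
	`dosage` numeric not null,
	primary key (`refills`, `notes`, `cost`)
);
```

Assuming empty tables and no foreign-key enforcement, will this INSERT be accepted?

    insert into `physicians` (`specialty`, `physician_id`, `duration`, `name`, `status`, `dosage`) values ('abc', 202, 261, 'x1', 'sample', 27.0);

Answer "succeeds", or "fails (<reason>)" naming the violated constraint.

succeeds

NOT NULL columns: dosage is supplied; duration is supplied; name is supplied; specialty is supplied; status is supplied.
CHECK constraints: 'sample' satisfies (length(status) <= 50).
No constraint is violated.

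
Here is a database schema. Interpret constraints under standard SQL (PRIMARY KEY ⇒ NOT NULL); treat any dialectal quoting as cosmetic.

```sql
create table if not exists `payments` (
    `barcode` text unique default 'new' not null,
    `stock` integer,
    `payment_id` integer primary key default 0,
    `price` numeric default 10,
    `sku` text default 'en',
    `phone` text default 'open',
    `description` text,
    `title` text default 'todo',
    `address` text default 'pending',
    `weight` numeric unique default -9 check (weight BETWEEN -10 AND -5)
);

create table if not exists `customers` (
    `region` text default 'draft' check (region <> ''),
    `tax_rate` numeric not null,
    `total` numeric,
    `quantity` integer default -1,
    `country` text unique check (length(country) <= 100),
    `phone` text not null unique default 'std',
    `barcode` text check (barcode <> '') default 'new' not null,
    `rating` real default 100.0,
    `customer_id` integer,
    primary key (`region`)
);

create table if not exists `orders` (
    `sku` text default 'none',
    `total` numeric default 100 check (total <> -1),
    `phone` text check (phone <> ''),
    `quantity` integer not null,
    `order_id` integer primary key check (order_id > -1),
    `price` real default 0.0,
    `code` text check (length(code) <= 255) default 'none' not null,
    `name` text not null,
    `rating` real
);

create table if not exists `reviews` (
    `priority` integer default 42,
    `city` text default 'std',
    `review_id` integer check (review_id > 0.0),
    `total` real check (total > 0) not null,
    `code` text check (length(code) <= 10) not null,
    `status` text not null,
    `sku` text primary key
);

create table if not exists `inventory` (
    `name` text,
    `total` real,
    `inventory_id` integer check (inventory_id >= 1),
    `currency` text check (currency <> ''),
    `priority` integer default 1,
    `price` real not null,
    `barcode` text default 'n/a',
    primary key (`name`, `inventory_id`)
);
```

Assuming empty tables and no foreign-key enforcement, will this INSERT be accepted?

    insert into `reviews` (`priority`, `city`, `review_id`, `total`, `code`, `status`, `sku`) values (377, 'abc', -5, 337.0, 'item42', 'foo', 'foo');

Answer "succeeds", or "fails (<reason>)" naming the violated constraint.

fails (CHECK on review_id)

The value -5 for review_id violates CHECK (review_id > 0.0).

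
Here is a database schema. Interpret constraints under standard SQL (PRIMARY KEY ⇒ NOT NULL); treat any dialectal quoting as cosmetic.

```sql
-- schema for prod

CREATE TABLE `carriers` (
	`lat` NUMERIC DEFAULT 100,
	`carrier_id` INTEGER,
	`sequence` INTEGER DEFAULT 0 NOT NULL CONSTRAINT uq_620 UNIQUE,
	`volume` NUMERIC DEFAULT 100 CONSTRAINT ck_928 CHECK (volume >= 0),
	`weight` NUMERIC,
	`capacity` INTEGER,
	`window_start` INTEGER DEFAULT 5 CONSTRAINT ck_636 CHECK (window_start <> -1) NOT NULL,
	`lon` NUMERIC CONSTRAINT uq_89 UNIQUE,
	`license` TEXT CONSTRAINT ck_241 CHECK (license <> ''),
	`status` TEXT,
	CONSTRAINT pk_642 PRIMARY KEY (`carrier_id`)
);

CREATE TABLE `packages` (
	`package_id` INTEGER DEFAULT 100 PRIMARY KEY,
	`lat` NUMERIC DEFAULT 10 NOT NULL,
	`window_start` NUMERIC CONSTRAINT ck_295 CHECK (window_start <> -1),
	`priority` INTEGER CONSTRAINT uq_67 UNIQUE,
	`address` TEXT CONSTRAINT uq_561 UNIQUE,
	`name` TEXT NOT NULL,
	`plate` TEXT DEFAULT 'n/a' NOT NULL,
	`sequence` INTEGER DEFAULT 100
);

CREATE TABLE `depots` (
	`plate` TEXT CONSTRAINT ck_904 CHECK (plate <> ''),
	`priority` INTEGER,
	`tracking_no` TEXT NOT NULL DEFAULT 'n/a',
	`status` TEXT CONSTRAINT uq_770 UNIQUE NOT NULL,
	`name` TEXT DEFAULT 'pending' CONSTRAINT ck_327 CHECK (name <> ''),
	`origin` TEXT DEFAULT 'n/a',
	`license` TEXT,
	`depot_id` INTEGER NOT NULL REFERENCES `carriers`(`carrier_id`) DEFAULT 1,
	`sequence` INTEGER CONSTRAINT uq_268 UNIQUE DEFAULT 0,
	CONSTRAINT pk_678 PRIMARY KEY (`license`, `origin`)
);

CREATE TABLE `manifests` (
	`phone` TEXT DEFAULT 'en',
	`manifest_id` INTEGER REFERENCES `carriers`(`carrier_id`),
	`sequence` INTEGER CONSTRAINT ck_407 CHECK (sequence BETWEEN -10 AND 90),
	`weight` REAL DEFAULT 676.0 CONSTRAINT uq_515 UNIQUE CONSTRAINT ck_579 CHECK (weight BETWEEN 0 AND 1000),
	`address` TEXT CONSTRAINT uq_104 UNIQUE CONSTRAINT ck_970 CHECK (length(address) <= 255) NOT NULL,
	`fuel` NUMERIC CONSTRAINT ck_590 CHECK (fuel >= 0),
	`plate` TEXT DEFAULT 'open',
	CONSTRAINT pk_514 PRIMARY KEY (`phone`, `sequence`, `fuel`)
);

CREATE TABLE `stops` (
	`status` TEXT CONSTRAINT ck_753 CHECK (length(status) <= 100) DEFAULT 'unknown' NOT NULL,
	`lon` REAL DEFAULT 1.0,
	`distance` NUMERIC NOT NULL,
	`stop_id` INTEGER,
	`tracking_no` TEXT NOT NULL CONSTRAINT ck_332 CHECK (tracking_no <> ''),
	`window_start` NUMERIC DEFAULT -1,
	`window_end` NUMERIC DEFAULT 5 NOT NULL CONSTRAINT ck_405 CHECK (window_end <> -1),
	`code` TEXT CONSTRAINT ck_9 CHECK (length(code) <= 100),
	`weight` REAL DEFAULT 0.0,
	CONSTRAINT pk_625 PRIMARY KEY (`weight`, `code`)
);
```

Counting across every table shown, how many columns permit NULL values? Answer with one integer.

carriers: 7 nullable (lat, volume, weight, capacity, lon, license, status — PK (carrier_id) and explicit NOT NULL columns excluded).
packages: 4 nullable (window_start, priority, address, sequence — PK (package_id) and explicit NOT NULL columns excluded).
depots: 4 nullable (plate, priority, name, sequence — PK (license, origin) and explicit NOT NULL columns excluded).
manifests: 3 nullable (manifest_id, weight, plate — PK (phone, sequence, fuel) and explicit NOT NULL columns excluded).
stops: 3 nullable (lon, stop_id, window_start — PK (weight, code) and explicit NOT NULL columns excluded).
Total: 7 + 4 + 4 + 3 + 3 = 21.

21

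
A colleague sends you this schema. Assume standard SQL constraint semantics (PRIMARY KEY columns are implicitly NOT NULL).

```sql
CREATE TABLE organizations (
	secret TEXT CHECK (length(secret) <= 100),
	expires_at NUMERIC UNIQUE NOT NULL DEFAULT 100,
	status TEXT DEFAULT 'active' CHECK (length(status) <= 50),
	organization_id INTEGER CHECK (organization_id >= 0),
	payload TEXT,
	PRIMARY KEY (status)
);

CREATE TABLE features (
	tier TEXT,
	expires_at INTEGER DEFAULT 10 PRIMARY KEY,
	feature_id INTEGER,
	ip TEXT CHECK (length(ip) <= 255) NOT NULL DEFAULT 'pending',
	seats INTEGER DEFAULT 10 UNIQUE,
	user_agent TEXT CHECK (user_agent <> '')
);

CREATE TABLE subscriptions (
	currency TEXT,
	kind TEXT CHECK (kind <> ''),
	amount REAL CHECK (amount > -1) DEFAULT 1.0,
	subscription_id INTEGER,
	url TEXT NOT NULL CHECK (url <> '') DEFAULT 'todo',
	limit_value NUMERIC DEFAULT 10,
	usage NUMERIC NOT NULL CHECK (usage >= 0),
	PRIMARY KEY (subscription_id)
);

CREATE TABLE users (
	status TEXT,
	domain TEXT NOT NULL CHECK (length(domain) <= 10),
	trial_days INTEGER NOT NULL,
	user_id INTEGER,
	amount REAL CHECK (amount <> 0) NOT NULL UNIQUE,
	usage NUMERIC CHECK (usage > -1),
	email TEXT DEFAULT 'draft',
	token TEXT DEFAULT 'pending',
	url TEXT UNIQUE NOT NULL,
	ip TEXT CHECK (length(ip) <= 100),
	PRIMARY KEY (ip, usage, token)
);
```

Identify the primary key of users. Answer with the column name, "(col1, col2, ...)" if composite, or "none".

(ip, usage, token)

A table-level PRIMARY KEY clause names 3 columns: ip, usage, token.
This is a composite key — the combination is unique, not each column individually.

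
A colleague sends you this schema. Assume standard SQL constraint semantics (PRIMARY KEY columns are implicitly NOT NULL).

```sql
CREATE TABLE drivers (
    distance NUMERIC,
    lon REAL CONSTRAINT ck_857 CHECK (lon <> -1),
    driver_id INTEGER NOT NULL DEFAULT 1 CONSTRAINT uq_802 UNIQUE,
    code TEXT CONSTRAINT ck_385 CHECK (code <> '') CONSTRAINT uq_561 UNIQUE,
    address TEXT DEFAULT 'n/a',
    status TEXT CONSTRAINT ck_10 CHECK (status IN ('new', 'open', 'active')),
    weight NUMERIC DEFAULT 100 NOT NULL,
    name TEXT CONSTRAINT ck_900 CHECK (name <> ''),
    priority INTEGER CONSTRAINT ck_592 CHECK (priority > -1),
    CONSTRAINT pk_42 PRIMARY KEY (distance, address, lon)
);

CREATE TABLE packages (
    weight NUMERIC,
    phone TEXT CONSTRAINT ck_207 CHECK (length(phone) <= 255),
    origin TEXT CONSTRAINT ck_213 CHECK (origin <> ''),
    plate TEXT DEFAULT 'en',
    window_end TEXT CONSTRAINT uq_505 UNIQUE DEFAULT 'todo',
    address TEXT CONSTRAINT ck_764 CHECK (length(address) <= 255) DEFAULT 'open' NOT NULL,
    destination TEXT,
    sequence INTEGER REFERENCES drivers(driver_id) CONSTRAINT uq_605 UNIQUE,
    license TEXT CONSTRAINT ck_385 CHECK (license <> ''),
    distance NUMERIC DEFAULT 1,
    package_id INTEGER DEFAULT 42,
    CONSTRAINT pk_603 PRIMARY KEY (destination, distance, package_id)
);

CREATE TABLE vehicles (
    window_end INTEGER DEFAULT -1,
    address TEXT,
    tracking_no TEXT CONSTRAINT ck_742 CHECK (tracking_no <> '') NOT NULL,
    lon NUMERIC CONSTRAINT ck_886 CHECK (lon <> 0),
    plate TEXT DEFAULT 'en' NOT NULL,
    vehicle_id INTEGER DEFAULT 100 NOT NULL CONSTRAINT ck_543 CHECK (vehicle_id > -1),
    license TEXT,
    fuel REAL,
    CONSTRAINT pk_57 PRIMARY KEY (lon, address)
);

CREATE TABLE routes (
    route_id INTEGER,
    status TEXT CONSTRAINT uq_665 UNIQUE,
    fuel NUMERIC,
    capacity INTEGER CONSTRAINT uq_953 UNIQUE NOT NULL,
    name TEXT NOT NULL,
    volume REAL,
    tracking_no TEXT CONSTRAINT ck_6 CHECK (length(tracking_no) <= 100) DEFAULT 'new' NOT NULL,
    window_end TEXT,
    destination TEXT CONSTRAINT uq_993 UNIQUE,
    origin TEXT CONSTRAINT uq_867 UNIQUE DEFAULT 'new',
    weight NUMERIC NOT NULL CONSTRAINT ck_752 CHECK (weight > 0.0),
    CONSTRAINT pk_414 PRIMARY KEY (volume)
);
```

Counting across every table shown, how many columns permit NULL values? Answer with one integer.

20

drivers: 4 nullable (code, status, name, priority — PK (distance, address, lon) and explicit NOT NULL columns excluded).
packages: 7 nullable (weight, phone, origin, plate, window_end, sequence, license — PK (destination, distance, package_id) and explicit NOT NULL columns excluded).
vehicles: 3 nullable (window_end, license, fuel — PK (lon, address) and explicit NOT NULL columns excluded).
routes: 6 nullable (route_id, status, fuel, window_end, destination, origin — PK (volume) and explicit NOT NULL columns excluded).
Total: 4 + 7 + 3 + 6 = 20.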